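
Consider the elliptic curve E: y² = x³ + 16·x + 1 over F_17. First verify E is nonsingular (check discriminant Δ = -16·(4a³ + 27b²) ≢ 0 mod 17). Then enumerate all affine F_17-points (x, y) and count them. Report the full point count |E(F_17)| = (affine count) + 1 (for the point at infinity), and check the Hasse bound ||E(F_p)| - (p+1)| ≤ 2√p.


Affine points = {(0, 1), (0, 16), (1, 1), (1, 16), (3, 5), (3, 12), (5, 6), (5, 11), (12, 0), (13, 3), (13, 14), (16, 1), (16, 16)}; affine count = 13; |E(F_17)| = 14.

Discriminant check: Δ ∝ 4a³ + 27b² = 4·16³ + 27·1² = 4·4096 + 27·1 ≡ 6 (mod 17). Nonzero ⇒ E is nonsingular.
For each x ∈ F_17, compute rhs = x³ + 16·x + 1 mod 17, then count y ∈ F_17 with y² ≡ rhs.
  x = 0: rhs = 1, matching y values: 1, 16 (2 points).
  x = 1: rhs = 1, matching y values: 1, 16 (2 points).
  x = 2: rhs = 7, matching y values: none (0 points).
  x = 3: rhs = 8, matching y values: 5, 12 (2 points).
  x = 4: rhs = 10, matching y values: none (0 points).
  x = 5: rhs = 2, matching y values: 6, 11 (2 points).
  x = 6: rhs = 7, matching y values: none (0 points).
  x = 7: rhs = 14, matching y values: none (0 points).
  x = 8: rhs = 12, matching y values: none (0 points).
  x = 9: rhs = 7, matching y values: none (0 points).
  x = 10: rhs = 5, matching y values: none (0 points).
  x = 11: rhs = 12, matching y values: none (0 points).
  x = 12: rhs = 0, matching y values: 0 (1 points).
  x = 13: rhs = 9, matching y values: 3, 14 (2 points).
  x = 14: rhs = 11, matching y values: none (0 points).
  x = 15: rhs = 12, matching y values: none (0 points).
  x = 16: rhs = 1, matching y values: 1, 16 (2 points).
Total affine count: 13.
Full point count |E(F_17)| = 13 + 1 = 14.
Hasse bound: |14 − (17+1)| = |-4| = 4 ≤ 2√17 ≈ 8.2462 ✓.


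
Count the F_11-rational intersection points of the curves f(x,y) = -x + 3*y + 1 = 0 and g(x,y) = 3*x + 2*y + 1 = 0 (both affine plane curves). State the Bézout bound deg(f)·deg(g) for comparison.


Common zeros: ∅; count = 0; Bézout bound = 1.

deg(f) = 1, deg(g) = 1, so Bézout bound = 1.
Scan x ∈ F_11. For each x, list the y ∈ F_11 with f(x, y) ≡ 0 and those with g(x, y) ≡ 0 (mod 11); the common zeros in that column are the intersection.
  x = 0: f ≡ 0 at y ∈ {7}; g ≡ 0 at y ∈ {5}; common: ∅.
  x = 1: f ≡ 0 at y ∈ {0}; g ≡ 0 at y ∈ {9}; common: ∅.
  x = 2: f ≡ 0 at y ∈ {4}; g ≡ 0 at y ∈ {2}; common: ∅.
  x = 3: f ≡ 0 at y ∈ {8}; g ≡ 0 at y ∈ {6}; common: ∅.
  x = 4: f ≡ 0 at y ∈ {1}; g ≡ 0 at y ∈ {10}; common: ∅.
  x = 5: f ≡ 0 at y ∈ {5}; g ≡ 0 at y ∈ {3}; common: ∅.
  x = 6: f ≡ 0 at y ∈ {9}; g ≡ 0 at y ∈ {7}; common: ∅.
  x = 7: f ≡ 0 at y ∈ {2}; g ≡ 0 at y ∈ {0}; common: ∅.
  x = 8: f ≡ 0 at y ∈ {6}; g ≡ 0 at y ∈ {4}; common: ∅.
  x = 9: f ≡ 0 at y ∈ {10}; g ≡ 0 at y ∈ {8}; common: ∅.
  x = 10: f ≡ 0 at y ∈ {3}; g ≡ 0 at y ∈ {1}; common: ∅.
Collecting: common zeros = ∅, so the count is 0.
Comparison with the Bézout bound: 0 ≤ 1 = deg(f)·deg(g), as expected for curves with no common component (the affine F_11-count falls short of the bound because intersections may lie at infinity, over extension fields, or carry multiplicity).


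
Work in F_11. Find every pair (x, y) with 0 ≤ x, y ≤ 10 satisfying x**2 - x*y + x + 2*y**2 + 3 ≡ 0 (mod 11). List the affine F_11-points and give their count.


Affine F_11-points: {(0, 2), (0, 9), (1, 2), (1, 4), (2, 4), (2, 8), (5, 0), (5, 8), (8, 6), (8, 9)}; count = 10.

For each of the 121 pairs (x, y) ∈ F_11², evaluate f(x, y) mod 11. Record the zeros.
  x = 0: [0↦3, 1↦5, 2↦0, 3↦10, 4↦2, 5↦9, 6↦9, 7↦2, 8↦10, 9↦0, 10↦5]  zeros at y ∈ {2, 9}
  x = 1: [0↦5, 1↦6, 2↦0, 3↦9, 4↦0, 5↦6, 6↦5, 7↦8, 8↦4, 9↦4, 10↦8]  zeros at y ∈ {2, 4}
  x = 2: [0↦9, 1↦9, 2↦2, 3↦10, 4↦0, 5↦5, 6↦3, 7↦5, 8↦0, 9↦10, 10↦2]  zeros at y ∈ {4, 8}
  x = 3: [0↦4, 1↦3, 2↦6, 3↦2, 4↦2, 5↦6, 6↦3, 7↦4, 8↦9, 9↦7, 10↦9]  zeros at y ∈ ∅
  x = 4: [0↦1, 1↦10, 2↦1, 3↦7, 4↦6, 5↦9, 6↦5, 7↦5, 8↦9, 9↦6, 10↦7]  zeros at y ∈ ∅
  x = 5: [0↦0, 1↦8, 2↦9, 3↦3, 4↦1, 5↦3, 6↦9, 7↦8, 8↦0, 9↦7, 10↦7]  zeros at y ∈ {0, 8}
  x = 6: [0↦1, 1↦8, 2↦8, 3↦1, 4↦9, 5↦10, 6↦4, 7↦2, 8↦4, 9↦10, 10↦9]  zeros at y ∈ ∅
  x = 7: [0↦4, 1↦10, 2↦9, 3↦1, 4↦8, 5↦8, 6↦1, 7↦9, 8↦10, 9↦4, 10↦2]  zeros at y ∈ ∅
  x = 8: [0↦9, 1↦3, 2↦1, 3↦3, 4↦9, 5↦8, 6↦0, 7↦7, 8↦7, 9↦0, 10↦8]  zeros at y ∈ {6, 9}
  x = 9: [0↦5, 1↦9, 2↦6, 3↦7, 4↦1, 5↦10, 6↦1, 7↦7, 8↦6, 9↦9, 10↦5]  zeros at y ∈ ∅
  x = 10: [0↦3, 1↦6, 2↦2, 3↦2, 4↦6, 5↦3, 6↦4, 7↦9, 8↦7, 9↦9, 10↦4]  zeros at y ∈ ∅
Collecting zeros: affine points = {(0, 2), (0, 9), (1, 2), (1, 4), (2, 4), (2, 8), (5, 0), (5, 8), (8, 6), (8, 9)}.
Total count |C(F_11)_aff| = 10.


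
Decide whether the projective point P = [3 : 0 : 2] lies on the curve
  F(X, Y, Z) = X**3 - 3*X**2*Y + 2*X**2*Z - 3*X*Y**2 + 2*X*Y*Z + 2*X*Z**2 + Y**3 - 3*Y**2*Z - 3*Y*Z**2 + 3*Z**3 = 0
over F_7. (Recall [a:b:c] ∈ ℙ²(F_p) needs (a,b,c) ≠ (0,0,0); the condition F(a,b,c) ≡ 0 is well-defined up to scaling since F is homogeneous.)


F(3,0,2) ≡ 6 (mod 7); P is NOT on the curve.

Evaluate F(3, 0, 2) term-by-term (mod 7).
  X**3 ↦ 1·27·1·1 = 27
  -3*X**2*Y ↦ -3·9·0·1 = 0
  2*X**2*Z ↦ 2·9·1·2 = 36
  -3*X*Y**2 ↦ -3·3·0·1 = 0
  2*X*Y*Z ↦ 2·3·0·2 = 0
  2*X*Z**2 ↦ 2·3·1·4 = 24
  Y**3 ↦ 1·1·0·1 = 0
  -3*Y**2*Z ↦ -3·1·0·2 = 0
  -3*Y*Z**2 ↦ -3·1·0·4 = 0
  3*Z**3 ↦ 3·1·1·8 = 24
Sum: F(3, 0, 2) = (27) + (0) + (36) + (0) + (0) + (24) + (0) + (0) + (0) + (24) = 111.
Reducing mod 7: 111 ≡ 6 (mod 7).
Since F(a, b, c) ≡ 6 ≠ 0 (mod 7), P does NOT lie on the curve.


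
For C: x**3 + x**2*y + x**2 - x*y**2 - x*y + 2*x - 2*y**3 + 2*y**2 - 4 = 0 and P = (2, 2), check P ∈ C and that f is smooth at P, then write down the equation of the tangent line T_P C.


Tangent line at P: 20*x - 22*y + 4 = 0.

Step 1: f(2, 2) = 0, so P lies on C.
Step 2: partial derivatives
  f_x(x, y) = 3*x**2 + 2*x*y + 2*x - y**2 - y + 2, f_y(x, y) = x**2 - 2*x*y - x - 6*y**2 + 4*y.
  f_x(P) = 20, f_y(P) = -22 (gradient nonzero, so P is smooth).
Step 3: tangent line at P: 20·(x − 2) + -22·(y − 2) = 0.
Expanding: 20*x - 22*y + 4 = 0.


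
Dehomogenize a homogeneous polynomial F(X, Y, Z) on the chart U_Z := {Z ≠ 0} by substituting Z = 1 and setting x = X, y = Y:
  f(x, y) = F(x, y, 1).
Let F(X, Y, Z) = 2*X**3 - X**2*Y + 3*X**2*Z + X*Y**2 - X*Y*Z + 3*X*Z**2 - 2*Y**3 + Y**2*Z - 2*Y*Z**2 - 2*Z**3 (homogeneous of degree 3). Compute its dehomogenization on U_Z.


f(x, y) = 2*x**3 - x**2*y + 3*x**2 + x*y**2 - x*y + 3*x - 2*y**3 + y**2 - 2*y - 2

On U_Z we set Z = 1. Each monomial c·X^i·Y^j·Z^k in F becomes c·x^i·y^j·1^k = c·x^i·y^j.
Substituting Z = 1: F(X, Y, 1) = 2*x**3 - x**2*y + 3*x**2 + x*y**2 - x*y + 3*x - 2*y**3 + y**2 - 2*y - 2.
Note: deg(f) ≤ deg(F) = 3; strict inequality happens when F is divisible by Z (lost terms).


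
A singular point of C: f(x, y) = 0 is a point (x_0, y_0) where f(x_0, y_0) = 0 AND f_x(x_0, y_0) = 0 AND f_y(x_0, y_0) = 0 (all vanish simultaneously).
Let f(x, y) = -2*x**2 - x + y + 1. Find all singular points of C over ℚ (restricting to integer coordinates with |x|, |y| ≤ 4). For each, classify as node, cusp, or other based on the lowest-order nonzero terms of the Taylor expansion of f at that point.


No singular points in the scanned grid; C is smooth there.

Compute partial derivatives:
  f_x = -4*x - 1.
  f_y = 1.
f_y = 1 is a nonzero constant, so f_y never vanishes: no point (x, y) can satisfy f = f_x = f_y = 0. In particular no (x, y) ∈ {−4, ..., 4}² is singular; the curve is smooth.


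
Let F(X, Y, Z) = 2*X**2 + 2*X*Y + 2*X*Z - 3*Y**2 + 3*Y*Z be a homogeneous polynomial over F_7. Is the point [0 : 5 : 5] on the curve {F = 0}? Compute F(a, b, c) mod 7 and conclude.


F(0,5,5) ≡ 0 (mod 7); P is on the curve.

Evaluate F(0, 5, 5) term-by-term (mod 7).
  2*X**2 ↦ 2·0·1·1 = 0
  2*X*Y ↦ 2·0·5·1 = 0
  2*X*Z ↦ 2·0·1·5 = 0
  -3*Y**2 ↦ -3·1·25·1 = -75
  3*Y*Z ↦ 3·1·5·5 = 75
Sum: F(0, 5, 5) = (0) + (0) + (0) + (-75) + (75) = 0.
Reducing mod 7: 0 ≡ 0 (mod 7).
Since F(a, b, c) ≡ 0 (mod 7), P lies on the curve.


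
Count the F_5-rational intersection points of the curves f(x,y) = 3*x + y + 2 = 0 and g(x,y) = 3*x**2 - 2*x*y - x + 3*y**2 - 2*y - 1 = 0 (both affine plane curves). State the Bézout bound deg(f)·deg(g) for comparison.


Common zeros: {(0, 3)}; count = 1; Bézout bound = 2.

deg(f) = 1, deg(g) = 2, so Bézout bound = 2.
Scan x ∈ F_5. For each x, list the y ∈ F_5 with f(x, y) ≡ 0 and those with g(x, y) ≡ 0 (mod 5); the common zeros in that column are the intersection.
  x = 0: f ≡ 0 at y ∈ {3}; g ≡ 0 at y ∈ {1, 3}; common: {3}.
  x = 1: f ≡ 0 at y ∈ {0}; g ≡ 0 at y ∈ {1, 2}; common: ∅.
  x = 2: f ≡ 0 at y ∈ {2}; g ≡ 0 at y ∈ ∅; common: ∅.
  x = 3: f ≡ 0 at y ∈ {4}; g ≡ 0 at y ∈ ∅; common: ∅.
  x = 4: f ≡ 0 at y ∈ {1}; g ≡ 0 at y ∈ {2, 3}; common: ∅.
Collecting: common zeros = {(0, 3)}, so the count is 1.
Comparison with the Bézout bound: 1 ≤ 2 = deg(f)·deg(g), as expected for curves with no common component (the affine F_5-count falls short of the bound because intersections may lie at infinity, over extension fields, or carry multiplicity).


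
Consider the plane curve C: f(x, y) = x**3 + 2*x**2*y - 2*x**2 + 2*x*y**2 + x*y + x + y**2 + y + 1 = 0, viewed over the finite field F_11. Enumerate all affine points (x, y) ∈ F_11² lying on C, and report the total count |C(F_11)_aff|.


Affine F_11-points: {(1, 7), (1, 10), (4, 6), (4, 7), (5, 7), (7, 0), (7, 1), (8, 3), (8, 9), (10, 4), (10, 9)}; count = 11.

For each of the 121 pairs (x, y) ∈ F_11², evaluate f(x, y) mod 11. Record the zeros.
  x = 0: [0↦1, 1↦3, 2↦7, 3↦2, 4↦10, 5↦9, 6↦10, 7↦2, 8↦7, 9↦3, 10↦1]  zeros at y ∈ ∅
  x = 1: [0↦1, 1↦8, 2↦10, 3↦7, 4↦10, 5↦8, 6↦1, 7↦0, 8↦5, 9↦5, 10↦0]  zeros at y ∈ {7, 10}
  x = 2: [0↦3, 1↦8, 2↦1, 3↦4, 4↦6, 5↦7, 6↦7, 7↦6, 8↦4, 9↦1, 10↦8]  zeros at y ∈ ∅
  x = 3: [0↦2, 1↦9, 2↦8, 3↦10, 4↦4, 5↦1, 6↦1, 7↦4, 8↦10, 9↦8, 10↦9]  zeros at y ∈ ∅
  x = 4: [0↦4, 1↦6, 2↦4, 3↦9, 4↦10, 5↦7, 6↦0, 7↦0, 8↦7, 9↦10, 10↦9]  zeros at y ∈ {6, 7}
  x = 5: [0↦4, 1↦5, 2↦6, 3↦7, 4↦8, 5↦9, 6↦10, 7↦0, 8↦1, 9↦2, 10↦3]  zeros at y ∈ {7}
  x = 6: [0↦8, 1↦1, 2↦9, 3↦10, 4↦4, 5↦2, 6↦4, 7↦10, 8↦9, 9↦1, 10↦8]  zeros at y ∈ ∅
  x = 7: [0↦0, 1↦0, 2↦8, 3↦2, 4↦4, 5↦3, 6↦10, 7↦3, 8↦4, 9↦2, 10↦8]  zeros at y ∈ {0, 1}
  x = 8: [0↦8, 1↦8, 2↦9, 3↦0, 4↦3, 5↦7, 6↦1, 7↦7, 8↦3, 9↦0, 10↦9]  zeros at y ∈ {3, 9}
  x = 9: [0↦5, 1↦9, 2↦7, 3↦10, 4↦7, 5↦9, 6↦5, 7↦6, 8↦1, 9↦1, 10↦6]  zeros at y ∈ ∅
  x = 10: [0↦8, 1↦9, 2↦8, 3↦5, 4↦0, 5↦4, 6↦6, 7↦6, 8↦4, 9↦0, 10↦5]  zeros at y ∈ {4, 9}
Collecting zeros: affine points = {(1, 7), (1, 10), (4, 6), (4, 7), (5, 7), (7, 0), (7, 1), (8, 3), (8, 9), (10, 4), (10, 9)}.
Total count |C(F_11)_aff| = 11.


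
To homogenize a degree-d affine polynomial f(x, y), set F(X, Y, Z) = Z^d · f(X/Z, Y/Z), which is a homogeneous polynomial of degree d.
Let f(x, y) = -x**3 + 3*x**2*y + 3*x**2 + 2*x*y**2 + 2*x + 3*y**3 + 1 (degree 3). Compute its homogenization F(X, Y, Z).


F(X, Y, Z) = -X**3 + 3*X**2*Y + 3*X**2*Z + 2*X*Y**2 + 2*X*Z**2 + 3*Y**3 + Z**3

deg(f) = 3.
Substitute x = X/Z, y = Y/Z into f, then multiply by Z^3.
  monomial -1·x^3·y^0 ↦ -1·X^3·Y^0·Z^0.
  monomial 3·x^2·y^1 ↦ 3·X^2·Y^1·Z^0.
  monomial 3·x^2·y^0 ↦ 3·X^2·Y^0·Z^1.
  monomial 2·x^1·y^2 ↦ 2·X^1·Y^2·Z^0.
  monomial 2·x^1·y^0 ↦ 2·X^1·Y^0·Z^2.
  monomial 3·x^0·y^3 ↦ 3·X^0·Y^3·Z^0.
  monomial 1·x^0·y^0 ↦ 1·X^0·Y^0·Z^3.
Collecting: F(X, Y, Z) = -X**3 + 3*X**2*Y + 3*X**2*Z + 2*X*Y**2 + 2*X*Z**2 + 3*Y**3 + Z**3.


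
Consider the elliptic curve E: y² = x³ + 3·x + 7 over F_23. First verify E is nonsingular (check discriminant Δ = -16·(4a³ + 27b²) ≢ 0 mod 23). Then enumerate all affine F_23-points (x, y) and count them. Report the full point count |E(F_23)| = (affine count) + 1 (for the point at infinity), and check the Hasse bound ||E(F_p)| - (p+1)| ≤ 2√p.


Affine points = {(5, 3), (5, 20), (7, 7), (7, 16), (9, 2), (9, 21), (10, 5), (10, 18), (12, 0), (13, 9), (13, 14), (15, 0), (17, 7), (17, 16), (19, 0), (21, 4), (21, 19), (22, 7), (22, 16)}; affine count = 19; |E(F_23)| = 20.

Discriminant check: Δ ∝ 4a³ + 27b² = 4·3³ + 27·7² = 4·27 + 27·49 ≡ 5 (mod 23). Nonzero ⇒ E is nonsingular.
For each x ∈ F_23, compute rhs = x³ + 3·x + 7 mod 23, then count y ∈ F_23 with y² ≡ rhs.
  x = 0: rhs = 7, matching y values: none (0 points).
  x = 1: rhs = 11, matching y values: none (0 points).
  x = 2: rhs = 21, matching y values: none (0 points).
  x = 3: rhs = 20, matching y values: none (0 points).
  x = 4: rhs = 14, matching y values: none (0 points).
  x = 5: rhs = 9, matching y values: 3, 20 (2 points).
  x = 6: rhs = 11, matching y values: none (0 points).
  x = 7: rhs = 3, matching y values: 7, 16 (2 points).
  x = 8: rhs = 14, matching y values: none (0 points).
  x = 9: rhs = 4, matching y values: 2, 21 (2 points).
  x = 10: rhs = 2, matching y values: 5, 18 (2 points).
  x = 11: rhs = 14, matching y values: none (0 points).
  x = 12: rhs = 0, matching y values: 0 (1 points).
  x = 13: rhs = 12, matching y values: 9, 14 (2 points).
  x = 14: rhs = 10, matching y values: none (0 points).
  x = 15: rhs = 0, matching y values: 0 (1 points).
  x = 16: rhs = 11, matching y values: none (0 points).
  x = 17: rhs = 3, matching y values: 7, 16 (2 points).
  x = 18: rhs = 5, matching y values: none (0 points).
  x = 19: rhs = 0, matching y values: 0 (1 points).
  x = 20: rhs = 17, matching y values: none (0 points).
  x = 21: rhs = 16, matching y values: 4, 19 (2 points).
  x = 22: rhs = 3, matching y values: 7, 16 (2 points).
Total affine count: 19.
Full point count |E(F_23)| = 19 + 1 = 20.
Hasse bound: |20 − (23+1)| = |-4| = 4 ≤ 2√23 ≈ 9.5917 ✓.


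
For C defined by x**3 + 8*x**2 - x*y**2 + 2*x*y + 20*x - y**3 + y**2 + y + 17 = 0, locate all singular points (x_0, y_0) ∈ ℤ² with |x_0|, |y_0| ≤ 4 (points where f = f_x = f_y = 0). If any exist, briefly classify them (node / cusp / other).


Singular points: {(-3, 1)}; classification: node.

Compute partial derivatives:
  f_x = 3*x**2 + 16*x - y**2 + 2*y + 20.
  f_y = -2*x*y + 2*x - 3*y**2 + 2*y + 1.
Scan x_0 ∈ {−4, ..., 4}. For each x_0, f_y(x_0, y) is a polynomial in y; find its integer roots y ∈ {−4, ..., 4}, then test f_x and f at those candidates.
  x = -4: f_y(-4, y) = -3*y**2 + 10*y - 7; vanishes at y ∈ {1}. (-4, 1): f_x = 5 ≠ 0.
  x = -3: f_y(-3, y) = -3*y**2 + 8*y - 5; vanishes at y ∈ {1}. (-3, 1): f_x = 0, f = 0 — SINGULAR.
  x = -2: f_y(-2, y) = -3*y**2 + 6*y - 3; vanishes at y ∈ {1}. (-2, 1): f_x = 1 ≠ 0.
  x = -1: f_y(-1, y) = -3*y**2 + 4*y - 1; vanishes at y ∈ {1}. (-1, 1): f_x = 8 ≠ 0.
  x = 0: f_y(0, y) = -3*y**2 + 2*y + 1; vanishes at y ∈ {1}. (0, 1): f_x = 21 ≠ 0.
  x = 1: f_y(1, y) = 3 - 3*y**2; vanishes at y ∈ {-1, 1}. (1, -1): f_x = 36 ≠ 0; (1, 1): f_x = 40 ≠ 0.
  x = 2: f_y(2, y) = -3*y**2 - 2*y + 5; vanishes at y ∈ {1}. (2, 1): f_x = 65 ≠ 0.
  x = 3: f_y(3, y) = -3*y**2 - 4*y + 7; vanishes at y ∈ {1}. (3, 1): f_x = 96 ≠ 0.
  x = 4: f_y(4, y) = -3*y**2 - 6*y + 9; vanishes at y ∈ {-3, 1}. (4, -3): f_x = 117 ≠ 0; (4, 1): f_x = 133 ≠ 0.
Only singular point on the grid: (-3, 1).
Classify: substitute x = -3 + u, y = 1 + v and expand: f = u**3 - u**2 - u*v**2 - v**3 + v**2.
No constant or linear terms (consistent with a singular point). Quadratic part: -u**2 + v**2. Cubic part: u**3 - u*v**2 - v**3.
The quadratic part v**2 - u**2 = (v − u)(v + u) splits into two distinct linear factors, so there are two distinct tangent lines y − 1 = ±(x − -3) — this is a node (ordinary double point).
Classification: node.


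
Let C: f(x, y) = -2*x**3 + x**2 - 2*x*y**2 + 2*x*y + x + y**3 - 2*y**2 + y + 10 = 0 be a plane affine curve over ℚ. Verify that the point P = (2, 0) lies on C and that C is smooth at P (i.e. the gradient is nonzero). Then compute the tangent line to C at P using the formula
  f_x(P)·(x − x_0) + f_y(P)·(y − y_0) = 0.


Tangent line at P: -19*x + 5*y + 38 = 0.

Step 1: f(2, 0) = 0, so P lies on C.
Step 2: partial derivatives
  f_x(x, y) = -6*x**2 + 2*x - 2*y**2 + 2*y + 1, f_y(x, y) = -4*x*y + 2*x + 3*y**2 - 4*y + 1.
  f_x(P) = -19, f_y(P) = 5 (gradient nonzero, so P is smooth).
Step 3: tangent line at P: -19·(x − 2) + 5·(y − 0) = 0.
Expanding: -19*x + 5*y + 38 = 0.


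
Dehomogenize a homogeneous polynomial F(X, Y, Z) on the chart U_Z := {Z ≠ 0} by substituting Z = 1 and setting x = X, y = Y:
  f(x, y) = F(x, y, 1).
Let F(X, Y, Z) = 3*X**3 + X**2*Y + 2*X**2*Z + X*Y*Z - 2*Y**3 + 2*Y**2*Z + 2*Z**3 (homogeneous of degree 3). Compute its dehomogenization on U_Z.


f(x, y) = 3*x**3 + x**2*y + 2*x**2 + x*y - 2*y**3 + 2*y**2 + 2

On U_Z we set Z = 1. Each monomial c·X^i·Y^j·Z^k in F becomes c·x^i·y^j·1^k = c·x^i·y^j.
Substituting Z = 1: F(X, Y, 1) = 3*x**3 + x**2*y + 2*x**2 + x*y - 2*y**3 + 2*y**2 + 2.
Note: deg(f) ≤ deg(F) = 3; strict inequality happens when F is divisible by Z (lost terms).


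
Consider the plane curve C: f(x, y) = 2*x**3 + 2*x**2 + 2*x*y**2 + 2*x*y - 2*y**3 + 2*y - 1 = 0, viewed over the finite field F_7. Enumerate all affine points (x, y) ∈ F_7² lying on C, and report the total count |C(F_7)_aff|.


Affine F_7-points: {(0, 3), (1, 1), (1, 3), (1, 4), (2, 2), (4, 1), (5, 3), (6, 4), (6, 5)}; count = 9.

For each of the 49 pairs (x, y) ∈ F_7², evaluate f(x, y) mod 7. Record the zeros.
  x = 0: [0↦6, 1↦6, 2↦1, 3↦0, 4↦5, 5↦4, 6↦6]  zeros at y ∈ {3}
  x = 1: [0↦3, 1↦0, 2↦3, 3↦0, 4↦0, 5↦5, 6↦3]  zeros at y ∈ {1, 3, 4}
  x = 2: [0↦2, 1↦3, 2↦0, 3↦2, 4↦4, 5↦1, 6↦2]  zeros at y ∈ {2}
  x = 3: [0↦1, 1↦6, 2↦4, 3↦4, 4↦1, 5↦4, 6↦1]  zeros at y ∈ ∅
  x = 4: [0↦5, 1↦0, 2↦6, 3↦4, 4↦3, 5↦5, 6↦5]  zeros at y ∈ {1}
  x = 5: [0↦5, 1↦4, 2↦4, 3↦0, 4↦1, 5↦2, 6↦5]  zeros at y ∈ {3}
  x = 6: [0↦6, 1↦2, 2↦3, 3↦4, 4↦0, 5↦0, 6↦6]  zeros at y ∈ {4, 5}
Collecting zeros: affine points = {(0, 3), (1, 1), (1, 3), (1, 4), (2, 2), (4, 1), (5, 3), (6, 4), (6, 5)}.
Total count |C(F_7)_aff| = 9.


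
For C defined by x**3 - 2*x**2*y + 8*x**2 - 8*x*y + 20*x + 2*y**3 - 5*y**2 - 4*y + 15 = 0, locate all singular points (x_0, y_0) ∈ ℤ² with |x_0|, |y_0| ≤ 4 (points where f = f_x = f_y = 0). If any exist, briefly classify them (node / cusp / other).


Singular points: {(-2, 1)}; classification: cusp.

Compute partial derivatives:
  f_x = 3*x**2 - 4*x*y + 16*x - 8*y + 20.
  f_y = -2*x**2 - 8*x + 6*y**2 - 10*y - 4.
Scan x_0 ∈ {−4, ..., 4}. For each x_0, f_y(x_0, y) is a polynomial in y; find its integer roots y ∈ {−4, ..., 4}, then test f_x and f at those candidates.
  x = -4: f_y(-4, y) = 6*y**2 - 10*y - 4; vanishes at y ∈ {2}. (-4, 2): f_x = 20 ≠ 0.
  x = -3: f_y(-3, y) = 6*y**2 - 10*y + 2; no integer root y with |y| ≤ 4.
  x = -2: f_y(-2, y) = 6*y**2 - 10*y + 4; vanishes at y ∈ {1}. (-2, 1): f_x = 0, f = 0 — SINGULAR.
  x = -1: f_y(-1, y) = 6*y**2 - 10*y + 2; no integer root y with |y| ≤ 4.
  x = 0: f_y(0, y) = 6*y**2 - 10*y - 4; vanishes at y ∈ {2}. (0, 2): f_x = 4 ≠ 0.
  x = 1: f_y(1, y) = 6*y**2 - 10*y - 14; no integer root y with |y| ≤ 4.
  x = 2: f_y(2, y) = 6*y**2 - 10*y - 28; no integer root y with |y| ≤ 4.
  x = 3: f_y(3, y) = 6*y**2 - 10*y - 46; no integer root y with |y| ≤ 4.
  x = 4: f_y(4, y) = 6*y**2 - 10*y - 68; no integer root y with |y| ≤ 4.
Only singular point on the grid: (-2, 1).
Classify: substitute x = -2 + u, y = 1 + v and expand: f = u**3 - 2*u**2*v + 2*v**3 + v**2.
No constant or linear terms (consistent with a singular point). Quadratic part: v**2. Cubic part: u**3 - 2*u**2*v + 2*v**3.
The quadratic part v**2 is a perfect square, so there is a single (double) tangent line v = 0, i.e. y = 1. Restricting the cubic part to that line (v = 0) leaves u**3 ≠ 0, so f is not divisible by v and the branch is v² ≈ -u**3 to lowest order — this is a cusp.
Classification: cusp.


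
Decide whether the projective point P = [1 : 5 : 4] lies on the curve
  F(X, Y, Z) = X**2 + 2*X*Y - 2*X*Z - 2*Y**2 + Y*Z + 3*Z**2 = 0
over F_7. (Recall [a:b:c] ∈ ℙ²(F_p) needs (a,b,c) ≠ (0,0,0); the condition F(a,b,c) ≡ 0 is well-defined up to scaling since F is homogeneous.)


F(1,5,4) ≡ 0 (mod 7); P is on the curve.

Evaluate F(1, 5, 4) term-by-term (mod 7).
  X**2 ↦ 1·1·1·1 = 1
  2*X*Y ↦ 2·1·5·1 = 10
  -2*X*Z ↦ -2·1·1·4 = -8
  -2*Y**2 ↦ -2·1·25·1 = -50
  Y*Z ↦ 1·1·5·4 = 20
  3*Z**2 ↦ 3·1·1·16 = 48
Sum: F(1, 5, 4) = (1) + (10) + (-8) + (-50) + (20) + (48) = 21.
Reducing mod 7: 21 ≡ 0 (mod 7).
Since F(a, b, c) ≡ 0 (mod 7), P lies on the curve.


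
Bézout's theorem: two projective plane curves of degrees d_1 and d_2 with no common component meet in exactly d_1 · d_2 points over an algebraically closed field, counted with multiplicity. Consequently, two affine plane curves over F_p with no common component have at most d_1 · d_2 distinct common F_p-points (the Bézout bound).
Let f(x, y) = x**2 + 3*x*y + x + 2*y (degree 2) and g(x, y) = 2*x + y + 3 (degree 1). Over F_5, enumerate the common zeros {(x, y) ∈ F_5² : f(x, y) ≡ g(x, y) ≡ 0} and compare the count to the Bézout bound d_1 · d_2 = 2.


Common zeros: {(2, 3)}; count = 1; Bézout bound = 2.

deg(f) = 2, deg(g) = 1, so Bézout bound = 2.
Scan x ∈ F_5. For each x, list the y ∈ F_5 with f(x, y) ≡ 0 and those with g(x, y) ≡ 0 (mod 5); the common zeros in that column are the intersection.
  x = 0: f ≡ 0 at y ∈ {0}; g ≡ 0 at y ∈ {2}; common: ∅.
  x = 1: f ≡ 0 at y ∈ ∅; g ≡ 0 at y ∈ {0}; common: ∅.
  x = 2: f ≡ 0 at y ∈ {3}; g ≡ 0 at y ∈ {3}; common: {3}.
  x = 3: f ≡ 0 at y ∈ {3}; g ≡ 0 at y ∈ {1}; common: ∅.
  x = 4: f ≡ 0 at y ∈ {0}; g ≡ 0 at y ∈ {4}; common: ∅.
Collecting: common zeros = {(2, 3)}, so the count is 1.
Comparison with the Bézout bound: 1 ≤ 2 = deg(f)·deg(g), as expected for curves with no common component (the affine F_5-count falls short of the bound because intersections may lie at infinity, over extension fields, or carry multiplicity).


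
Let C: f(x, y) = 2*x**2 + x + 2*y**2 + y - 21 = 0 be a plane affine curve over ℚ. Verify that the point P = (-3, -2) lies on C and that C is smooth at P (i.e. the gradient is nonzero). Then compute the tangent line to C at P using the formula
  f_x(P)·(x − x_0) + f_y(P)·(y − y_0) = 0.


Tangent line at P: -11*x - 7*y - 47 = 0.

Step 1: f(-3, -2) = 0, so P lies on C.
Step 2: partial derivatives
  f_x(x, y) = 4*x + 1, f_y(x, y) = 4*y + 1.
  f_x(P) = -11, f_y(P) = -7 (gradient nonzero, so P is smooth).
Step 3: tangent line at P: -11·(x − -3) + -7·(y − -2) = 0.
Expanding: -11*x - 7*y - 47 = 0.


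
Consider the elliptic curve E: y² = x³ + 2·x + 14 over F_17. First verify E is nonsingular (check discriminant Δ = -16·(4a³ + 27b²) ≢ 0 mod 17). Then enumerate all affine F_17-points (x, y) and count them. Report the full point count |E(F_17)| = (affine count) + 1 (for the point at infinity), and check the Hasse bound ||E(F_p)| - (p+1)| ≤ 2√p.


Affine points = {(1, 0), (2, 3), (2, 14), (3, 8), (3, 9), (4, 1), (4, 16), (5, 8), (5, 9), (6, 2), (6, 15), (8, 7), (8, 10), (9, 8), (9, 9), (12, 7), (12, 10), (14, 7), (14, 10), (15, 6), (15, 11)}; affine count = 21; |E(F_17)| = 22.

Discriminant check: Δ ∝ 4a³ + 27b² = 4·2³ + 27·14² = 4·8 + 27·196 ≡ 3 (mod 17). Nonzero ⇒ E is nonsingular.
For each x ∈ F_17, compute rhs = x³ + 2·x + 14 mod 17, then count y ∈ F_17 with y² ≡ rhs.
  x = 0: rhs = 14, matching y values: none (0 points).
  x = 1: rhs = 0, matching y values: 0 (1 points).
  x = 2: rhs = 9, matching y values: 3, 14 (2 points).
  x = 3: rhs = 13, matching y values: 8, 9 (2 points).
  x = 4: rhs = 1, matching y values: 1, 16 (2 points).
  x = 5: rhs = 13, matching y values: 8, 9 (2 points).
  x = 6: rhs = 4, matching y values: 2, 15 (2 points).
  x = 7: rhs = 14, matching y values: none (0 points).
  x = 8: rhs = 15, matching y values: 7, 10 (2 points).
  x = 9: rhs = 13, matching y values: 8, 9 (2 points).
  x = 10: rhs = 14, matching y values: none (0 points).
  x = 11: rhs = 7, matching y values: none (0 points).
  x = 12: rhs = 15, matching y values: 7, 10 (2 points).
  x = 13: rhs = 10, matching y values: none (0 points).
  x = 14: rhs = 15, matching y values: 7, 10 (2 points).
  x = 15: rhs = 2, matching y values: 6, 11 (2 points).
  x = 16: rhs = 11, matching y values: none (0 points).
Total affine count: 21.
Full point count |E(F_17)| = 21 + 1 = 22.
Hasse bound: |22 − (17+1)| = |4| = 4 ≤ 2√17 ≈ 8.2462 ✓.


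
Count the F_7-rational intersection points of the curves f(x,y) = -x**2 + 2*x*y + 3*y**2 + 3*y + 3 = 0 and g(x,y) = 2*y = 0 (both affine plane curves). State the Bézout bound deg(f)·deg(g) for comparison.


Common zeros: ∅; count = 0; Bézout bound = 2.

deg(f) = 2, deg(g) = 1, so Bézout bound = 2.
Scan x ∈ F_7. For each x, list the y ∈ F_7 with f(x, y) ≡ 0 and those with g(x, y) ≡ 0 (mod 7); the common zeros in that column are the intersection.
  x = 0: f ≡ 0 at y ∈ {2, 4}; g ≡ 0 at y ∈ {0}; common: ∅.
  x = 1: f ≡ 0 at y ∈ {4, 6}; g ≡ 0 at y ∈ {0}; common: ∅.
  x = 2: f ≡ 0 at y ∈ ∅; g ≡ 0 at y ∈ {0}; common: ∅.
  x = 3: f ≡ 0 at y ∈ ∅; g ≡ 0 at y ∈ {0}; common: ∅.
  x = 4: f ≡ 0 at y ∈ {2, 6}; g ≡ 0 at y ∈ {0}; common: ∅.
  x = 5: f ≡ 0 at y ∈ ∅; g ≡ 0 at y ∈ {0}; common: ∅.
  x = 6: f ≡ 0 at y ∈ ∅; g ≡ 0 at y ∈ {0}; common: ∅.
Collecting: common zeros = ∅, so the count is 0.
Comparison with the Bézout bound: 0 ≤ 2 = deg(f)·deg(g), as expected for curves with no common component (the affine F_7-count falls short of the bound because intersections may lie at infinity, over extension fields, or carry multiplicity).


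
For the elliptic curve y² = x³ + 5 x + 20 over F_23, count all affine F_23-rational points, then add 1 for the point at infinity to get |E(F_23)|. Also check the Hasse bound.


Affine points = {(1, 7), (1, 16), (3, 4), (3, 19), (4, 9), (4, 14), (5, 3), (5, 20), (6, 6), (6, 17), (9, 9), (9, 14), (10, 9), (10, 14), (11, 7), (11, 16), (17, 2), (17, 21), (18, 10), (18, 13), (20, 1), (20, 22), (21, 5), (21, 18)}; affine count = 24; |E(F_23)| = 25.

Discriminant check: Δ ∝ 4a³ + 27b² = 4·5³ + 27·20² = 4·125 + 27·400 ≡ 7 (mod 23). Nonzero ⇒ E is nonsingular.
For each x ∈ F_23, compute rhs = x³ + 5·x + 20 mod 23, then count y ∈ F_23 with y² ≡ rhs.
  x = 0: rhs = 20, matching y values: none (0 points).
  x = 1: rhs = 3, matching y values: 7, 16 (2 points).
  x = 2: rhs = 15, matching y values: none (0 points).
  x = 3: rhs = 16, matching y values: 4, 19 (2 points).
  x = 4: rhs = 12, matching y values: 9, 14 (2 points).
  x = 5: rhs = 9, matching y values: 3, 20 (2 points).
  x = 6: rhs = 13, matching y values: 6, 17 (2 points).
  x = 7: rhs = 7, matching y values: none (0 points).
  x = 8: rhs = 20, matching y values: none (0 points).
  x = 9: rhs = 12, matching y values: 9, 14 (2 points).
  x = 10: rhs = 12, matching y values: 9, 14 (2 points).
  x = 11: rhs = 3, matching y values: 7, 16 (2 points).
  x = 12: rhs = 14, matching y values: none (0 points).
  x = 13: rhs = 5, matching y values: none (0 points).
  x = 14: rhs = 5, matching y values: none (0 points).
  x = 15: rhs = 20, matching y values: none (0 points).
  x = 16: rhs = 10, matching y values: none (0 points).
  x = 17: rhs = 4, matching y values: 2, 21 (2 points).
  x = 18: rhs = 8, matching y values: 10, 13 (2 points).
  x = 19: rhs = 5, matching y values: none (0 points).
  x = 20: rhs = 1, matching y values: 1, 22 (2 points).
  x = 21: rhs = 2, matching y values: 5, 18 (2 points).
  x = 22: rhs = 14, matching y values: none (0 points).
Total affine count: 24.
Full point count |E(F_23)| = 24 + 1 = 25.
Hasse bound: |25 − (23+1)| = |1| = 1 ≤ 2√23 ≈ 9.5917 ✓.


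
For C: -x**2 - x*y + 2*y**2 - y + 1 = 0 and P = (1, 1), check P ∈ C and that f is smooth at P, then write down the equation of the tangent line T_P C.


Tangent line at P: -3*x + 2*y + 1 = 0.

Step 1: f(1, 1) = 0, so P lies on C.
Step 2: partial derivatives
  f_x(x, y) = -2*x - y, f_y(x, y) = -x + 4*y - 1.
  f_x(P) = -3, f_y(P) = 2 (gradient nonzero, so P is smooth).
Step 3: tangent line at P: -3·(x − 1) + 2·(y − 1) = 0.
Expanding: -3*x + 2*y + 1 = 0.


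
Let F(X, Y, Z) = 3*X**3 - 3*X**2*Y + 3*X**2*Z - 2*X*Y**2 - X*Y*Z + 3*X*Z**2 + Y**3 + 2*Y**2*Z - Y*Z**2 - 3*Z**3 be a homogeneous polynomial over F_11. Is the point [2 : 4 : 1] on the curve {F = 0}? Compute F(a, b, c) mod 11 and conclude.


F(2,4,1) ≡ 0 (mod 11); P is on the curve.

Evaluate F(2, 4, 1) term-by-term (mod 11).
  3*X**3 ↦ 3·8·1·1 = 24
  -3*X**2*Y ↦ -3·4·4·1 = -48
  3*X**2*Z ↦ 3·4·1·1 = 12
  -2*X*Y**2 ↦ -2·2·16·1 = -64
  -X*Y*Z ↦ -1·2·4·1 = -8
  3*X*Z**2 ↦ 3·2·1·1 = 6
  Y**3 ↦ 1·1·64·1 = 64
  2*Y**2*Z ↦ 2·1·16·1 = 32
  -Y*Z**2 ↦ -1·1·4·1 = -4
  -3*Z**3 ↦ -3·1·1·1 = -3
Sum: F(2, 4, 1) = (24) + (-48) + (12) + (-64) + (-8) + (6) + (64) + (32) + (-4) + (-3) = 11.
Reducing mod 11: 11 ≡ 0 (mod 11).
Since F(a, b, c) ≡ 0 (mod 11), P lies on the curve.


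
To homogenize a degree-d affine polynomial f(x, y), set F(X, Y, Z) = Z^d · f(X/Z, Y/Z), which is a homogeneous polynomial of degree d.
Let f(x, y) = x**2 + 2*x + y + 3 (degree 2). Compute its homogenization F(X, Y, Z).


F(X, Y, Z) = X**2 + 2*X*Z + Y*Z + 3*Z**2

deg(f) = 2.
Substitute x = X/Z, y = Y/Z into f, then multiply by Z^2.
  monomial 1·x^2·y^0 ↦ 1·X^2·Y^0·Z^0.
  monomial 2·x^1·y^0 ↦ 2·X^1·Y^0·Z^1.
  monomial 1·x^0·y^1 ↦ 1·X^0·Y^1·Z^1.
  monomial 3·x^0·y^0 ↦ 3·X^0·Y^0·Z^2.
Collecting: F(X, Y, Z) = X**2 + 2*X*Z + Y*Z + 3*Z**2.


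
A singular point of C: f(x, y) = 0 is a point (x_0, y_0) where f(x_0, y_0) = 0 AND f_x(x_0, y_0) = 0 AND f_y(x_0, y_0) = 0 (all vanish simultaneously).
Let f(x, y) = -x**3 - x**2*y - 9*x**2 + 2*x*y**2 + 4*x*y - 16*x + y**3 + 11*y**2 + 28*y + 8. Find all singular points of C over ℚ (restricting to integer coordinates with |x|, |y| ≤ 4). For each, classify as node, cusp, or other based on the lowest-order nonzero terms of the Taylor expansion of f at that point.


Singular points: {(-2, -2)}; classification: node.

Compute partial derivatives:
  f_x = -3*x**2 - 2*x*y - 18*x + 2*y**2 + 4*y - 16.
  f_y = -x**2 + 4*x*y + 4*x + 3*y**2 + 22*y + 28.
Scan x_0 ∈ {−4, ..., 4}. For each x_0, f_y(x_0, y) is a polynomial in y; find its integer roots y ∈ {−4, ..., 4}, then test f_x and f at those candidates.
  x = -4: f_y(-4, y) = 3*y**2 + 6*y - 4; no integer root y with |y| ≤ 4.
  x = -3: f_y(-3, y) = 3*y**2 + 10*y + 7; vanishes at y ∈ {-1}. (-3, -1): f_x = 3 ≠ 0.
  x = -2: f_y(-2, y) = 3*y**2 + 14*y + 16; vanishes at y ∈ {-2}. (-2, -2): f_x = 0, f = 0 — SINGULAR.
  x = -1: f_y(-1, y) = 3*y**2 + 18*y + 23; no integer root y with |y| ≤ 4.
  x = 0: f_y(0, y) = 3*y**2 + 22*y + 28; no integer root y with |y| ≤ 4.
  x = 1: f_y(1, y) = 3*y**2 + 26*y + 31; no integer root y with |y| ≤ 4.
  x = 2: f_y(2, y) = 3*y**2 + 30*y + 32; no integer root y with |y| ≤ 4.
  x = 3: f_y(3, y) = 3*y**2 + 34*y + 31; vanishes at y ∈ {-1}. (3, -1): f_x = -93 ≠ 0.
  x = 4: f_y(4, y) = 3*y**2 + 38*y + 28; no integer root y with |y| ≤ 4.
Only singular point on the grid: (-2, -2).
Classify: substitute x = -2 + u, y = -2 + v and expand: f = -u**3 - u**2*v - u**2 + 2*u*v**2 + v**3 + v**2.
No constant or linear terms (consistent with a singular point). Quadratic part: -u**2 + v**2. Cubic part: -u**3 - u**2*v + 2*u*v**2 + v**3.
The quadratic part v**2 - u**2 = (v − u)(v + u) splits into two distinct linear factors, so there are two distinct tangent lines y − -2 = ±(x − -2) — this is a node (ordinary double point).
Classification: node.


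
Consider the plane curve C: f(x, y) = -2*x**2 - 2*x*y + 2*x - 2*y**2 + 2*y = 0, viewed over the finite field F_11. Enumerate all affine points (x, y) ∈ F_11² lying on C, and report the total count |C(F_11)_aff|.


Affine F_11-points: {(0, 0), (0, 1), (1, 0), (2, 4), (2, 6), (4, 2), (4, 6), (6, 2), (6, 4), (7, 8), (8, 7), (8, 8)}; count = 12.

For each of the 121 pairs (x, y) ∈ F_11², evaluate f(x, y) mod 11. Record the zeros.
  x = 0: [0↦0, 1↦0, 2↦7, 3↦10, 4↦9, 5↦4, 6↦6, 7↦4, 8↦9, 9↦10, 10↦7]  zeros at y ∈ {0, 1}
  x = 1: [0↦0, 1↦9, 2↦3, 3↦4, 4↦1, 5↦5, 6↦5, 7↦1, 8↦4, 9↦3, 10↦9]  zeros at y ∈ {0}
  x = 2: [0↦7, 1↦3, 2↦6, 3↦5, 4↦0, 5↦2, 6↦0, 7↦5, 8↦6, 9↦3, 10↦7]  zeros at y ∈ {4, 6}
  x = 3: [0↦10, 1↦4, 2↦5, 3↦2, 4↦6, 5↦6, 6↦2, 7↦5, 8↦4, 9↦10, 10↦1]  zeros at y ∈ ∅
  x = 4: [0↦9, 1↦1, 2↦0, 3↦6, 4↦8, 5↦6, 6↦0, 7↦1, 8↦9, 9↦2, 10↦2]  zeros at y ∈ {2, 6}
  x = 5: [0↦4, 1↦5, 2↦2, 3↦6, 4↦6, 5↦2, 6↦5, 7↦4, 8↦10, 9↦1, 10↦10]  zeros at y ∈ ∅
  x = 6: [0↦6, 1↦5, 2↦0, 3↦2, 4↦0, 5↦5, 6↦6, 7↦3, 8↦7, 9↦7, 10↦3]  zeros at y ∈ {2, 4}
  x = 7: [0↦4, 1↦1, 2↦5, 3↦5, 4↦1, 5↦4, 6↦3, 7↦9, 8↦0, 9↦9, 10↦3]  zeros at y ∈ {8}
  x = 8: [0↦9, 1↦4, 2↦6, 3↦4, 4↦9, 5↦10, 6↦7, 7↦0, 8↦0, 9↦7, 10↦10]  zeros at y ∈ {7, 8}
  x = 9: [0↦10, 1↦3, 2↦3, 3↦10, 4↦2, 5↦1, 6↦7, 7↦9, 8↦7, 9↦1, 10↦2]  zeros at y ∈ ∅
  x = 10: [0↦7, 1↦9, 2↦7, 3↦1, 4↦2, 5↦10, 6↦3, 7↦3, 8↦10, 9↦2, 10↦1]  zeros at y ∈ ∅
Collecting zeros: affine points = {(0, 0), (0, 1), (1, 0), (2, 4), (2, 6), (4, 2), (4, 6), (6, 2), (6, 4), (7, 8), (8, 7), (8, 8)}.
Total count |C(F_11)_aff| = 12.


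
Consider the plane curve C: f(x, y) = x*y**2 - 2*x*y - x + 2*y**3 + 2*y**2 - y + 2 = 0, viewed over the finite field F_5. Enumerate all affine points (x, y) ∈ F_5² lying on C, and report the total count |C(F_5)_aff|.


Affine F_5-points: {(0, 1), (1, 4), (2, 0), (2, 3), (4, 2)}; count = 5.

For each of the 25 pairs (x, y) ∈ F_5², evaluate f(x, y) mod 5. Record the zeros.
  x = 0: [0↦2, 1↦0, 2↦4, 3↦1, 4↦3]  zeros at y ∈ {1}
  x = 1: [0↦1, 1↦3, 2↦3, 3↦3, 4↦0]  zeros at y ∈ {4}
  x = 2: [0↦0, 1↦1, 2↦2, 3↦0, 4↦2]  zeros at y ∈ {0, 3}
  x = 3: [0↦4, 1↦4, 2↦1, 3↦2, 4↦4]  zeros at y ∈ ∅
  x = 4: [0↦3, 1↦2, 2↦0, 3↦4, 4↦1]  zeros at y ∈ {2}
Collecting zeros: affine points = {(0, 1), (1, 4), (2, 0), (2, 3), (4, 2)}.
Total count |C(F_5)_aff| = 5.


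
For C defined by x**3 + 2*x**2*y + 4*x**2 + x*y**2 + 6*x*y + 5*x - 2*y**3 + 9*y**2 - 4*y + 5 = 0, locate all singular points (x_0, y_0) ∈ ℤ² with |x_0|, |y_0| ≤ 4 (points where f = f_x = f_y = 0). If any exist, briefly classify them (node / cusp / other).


Singular points: {(-2, 1)}; classification: cusp.

Compute partial derivatives:
  f_x = 3*x**2 + 4*x*y + 8*x + y**2 + 6*y + 5.
  f_y = 2*x**2 + 2*x*y + 6*x - 6*y**2 + 18*y - 4.
Scan x_0 ∈ {−4, ..., 4}. For each x_0, f_y(x_0, y) is a polynomial in y; find its integer roots y ∈ {−4, ..., 4}, then test f_x and f at those candidates.
  x = -4: f_y(-4, y) = -6*y**2 + 10*y + 4; vanishes at y ∈ {2}. (-4, 2): f_x = 5 ≠ 0.
  x = -3: f_y(-3, y) = -6*y**2 + 12*y - 4; no integer root y with |y| ≤ 4.
  x = -2: f_y(-2, y) = -6*y**2 + 14*y - 8; vanishes at y ∈ {1}. (-2, 1): f_x = 0, f = 0 — SINGULAR.
  x = -1: f_y(-1, y) = -6*y**2 + 16*y - 8; vanishes at y ∈ {2}. (-1, 2): f_x = 8 ≠ 0.
  x = 0: f_y(0, y) = -6*y**2 + 18*y - 4; no integer root y with |y| ≤ 4.
  x = 1: f_y(1, y) = -6*y**2 + 20*y + 4; no integer root y with |y| ≤ 4.
  x = 2: f_y(2, y) = -6*y**2 + 22*y + 16; no integer root y with |y| ≤ 4.
  x = 3: f_y(3, y) = -6*y**2 + 24*y + 32; no integer root y with |y| ≤ 4.
  x = 4: f_y(4, y) = -6*y**2 + 26*y + 52; no integer root y with |y| ≤ 4.
Only singular point on the grid: (-2, 1).
Classify: substitute x = -2 + u, y = 1 + v and expand: f = u**3 + 2*u**2*v + u*v**2 - 2*v**3 + v**2.
No constant or linear terms (consistent with a singular point). Quadratic part: v**2. Cubic part: u**3 + 2*u**2*v + u*v**2 - 2*v**3.
The quadratic part v**2 is a perfect square, so there is a single (double) tangent line v = 0, i.e. y = 1. Restricting the cubic part to that line (v = 0) leaves u**3 ≠ 0, so f is not divisible by v and the branch is v² ≈ -u**3 to lowest order — this is a cusp.
Classification: cusp.


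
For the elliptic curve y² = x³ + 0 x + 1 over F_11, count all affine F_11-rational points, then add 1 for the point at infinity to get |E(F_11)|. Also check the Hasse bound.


Affine points = {(0, 1), (0, 10), (2, 3), (2, 8), (5, 4), (5, 7), (7, 5), (7, 6), (9, 2), (9, 9), (10, 0)}; affine count = 11; |E(F_11)| = 12.

Discriminant check: Δ ∝ 4a³ + 27b² = 4·0³ + 27·1² = 4·0 + 27·1 ≡ 5 (mod 11). Nonzero ⇒ E is nonsingular.
For each x ∈ F_11, compute rhs = x³ + 0·x + 1 mod 11, then count y ∈ F_11 with y² ≡ rhs.
  x = 0: rhs = 1, matching y values: 1, 10 (2 points).
  x = 1: rhs = 2, matching y values: none (0 points).
  x = 2: rhs = 9, matching y values: 3, 8 (2 points).
  x = 3: rhs = 6, matching y values: none (0 points).
  x = 4: rhs = 10, matching y values: none (0 points).
  x = 5: rhs = 5, matching y values: 4, 7 (2 points).
  x = 6: rhs = 8, matching y values: none (0 points).
  x = 7: rhs = 3, matching y values: 5, 6 (2 points).
  x = 8: rhs = 7, matching y values: none (0 points).
  x = 9: rhs = 4, matching y values: 2, 9 (2 points).
  x = 10: rhs = 0, matching y values: 0 (1 points).
Total affine count: 11.
Full point count |E(F_11)| = 11 + 1 = 12.
Hasse bound: |12 − (11+1)| = |0| = 0 ≤ 2√11 ≈ 6.6332 ✓.


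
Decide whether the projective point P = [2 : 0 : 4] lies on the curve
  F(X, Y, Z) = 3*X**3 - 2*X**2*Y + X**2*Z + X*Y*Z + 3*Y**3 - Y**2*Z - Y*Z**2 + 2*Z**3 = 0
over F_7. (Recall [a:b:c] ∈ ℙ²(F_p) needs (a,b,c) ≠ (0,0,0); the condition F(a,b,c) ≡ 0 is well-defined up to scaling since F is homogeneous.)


F(2,0,4) ≡ 0 (mod 7); P is on the curve.

Evaluate F(2, 0, 4) term-by-term (mod 7).
  3*X**3 ↦ 3·8·1·1 = 24
  -2*X**2*Y ↦ -2·4·0·1 = 0
  X**2*Z ↦ 1·4·1·4 = 16
  X*Y*Z ↦ 1·2·0·4 = 0
  3*Y**3 ↦ 3·1·0·1 = 0
  -Y**2*Z ↦ -1·1·0·4 = 0
  -Y*Z**2 ↦ -1·1·0·16 = 0
  2*Z**3 ↦ 2·1·1·64 = 128
Sum: F(2, 0, 4) = (24) + (0) + (16) + (0) + (0) + (0) + (0) + (128) = 168.
Reducing mod 7: 168 ≡ 0 (mod 7).
Since F(a, b, c) ≡ 0 (mod 7), P lies on the curve.


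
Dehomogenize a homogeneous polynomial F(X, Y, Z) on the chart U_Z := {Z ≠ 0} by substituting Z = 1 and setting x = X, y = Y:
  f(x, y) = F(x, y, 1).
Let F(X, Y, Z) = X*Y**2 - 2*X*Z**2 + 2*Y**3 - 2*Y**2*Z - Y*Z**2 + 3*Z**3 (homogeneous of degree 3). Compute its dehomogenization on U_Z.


f(x, y) = x*y**2 - 2*x + 2*y**3 - 2*y**2 - y + 3

On U_Z we set Z = 1. Each monomial c·X^i·Y^j·Z^k in F becomes c·x^i·y^j·1^k = c·x^i·y^j.
Substituting Z = 1: F(X, Y, 1) = x*y**2 - 2*x + 2*y**3 - 2*y**2 - y + 3.
Note: deg(f) ≤ deg(F) = 3; strict inequality happens when F is divisible by Z (lost terms).


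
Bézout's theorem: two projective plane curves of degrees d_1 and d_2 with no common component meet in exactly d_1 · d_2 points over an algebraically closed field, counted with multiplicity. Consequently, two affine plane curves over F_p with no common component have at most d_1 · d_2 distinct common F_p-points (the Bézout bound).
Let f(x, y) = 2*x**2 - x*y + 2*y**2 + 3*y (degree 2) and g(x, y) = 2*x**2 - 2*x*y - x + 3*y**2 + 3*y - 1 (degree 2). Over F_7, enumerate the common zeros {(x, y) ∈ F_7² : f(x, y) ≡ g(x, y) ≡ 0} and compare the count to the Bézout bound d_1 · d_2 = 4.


Common zeros: {(1, 2), (4, 5), (4, 6), (6, 6)}; count = 4; Bézout bound = 4.

deg(f) = 2, deg(g) = 2, so Bézout bound = 4.
Scan x ∈ F_7. For each x, list the y ∈ F_7 with f(x, y) ≡ 0 and those with g(x, y) ≡ 0 (mod 7); the common zeros in that column are the intersection.
  x = 0: f ≡ 0 at y ∈ {0, 2}; g ≡ 0 at y ∈ {3}; common: ∅.
  x = 1: f ≡ 0 at y ∈ {2, 4}; g ≡ 0 at y ∈ {0, 2}; common: {2}.
  x = 2: f ≡ 0 at y ∈ {5}; g ≡ 0 at y ∈ {1, 4}; common: ∅.
  x = 3: f ≡ 0 at y ∈ ∅; g ≡ 0 at y ∈ {0, 1}; common: ∅.
  x = 4: f ≡ 0 at y ∈ {5, 6}; g ≡ 0 at y ∈ {5, 6}; common: {5, 6}.
  x = 5: f ≡ 0 at y ∈ ∅; g ≡ 0 at y ∈ {2, 5}; common: ∅.
  x = 6: f ≡ 0 at y ∈ {6}; g ≡ 0 at y ∈ {4, 6}; common: {6}.
Collecting: common zeros = {(1, 2), (4, 5), (4, 6), (6, 6)}, so the count is 4.
Comparison with the Bézout bound: 4 ≤ 4 = deg(f)·deg(g), as expected for curves with no common component (the bound is attained).
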